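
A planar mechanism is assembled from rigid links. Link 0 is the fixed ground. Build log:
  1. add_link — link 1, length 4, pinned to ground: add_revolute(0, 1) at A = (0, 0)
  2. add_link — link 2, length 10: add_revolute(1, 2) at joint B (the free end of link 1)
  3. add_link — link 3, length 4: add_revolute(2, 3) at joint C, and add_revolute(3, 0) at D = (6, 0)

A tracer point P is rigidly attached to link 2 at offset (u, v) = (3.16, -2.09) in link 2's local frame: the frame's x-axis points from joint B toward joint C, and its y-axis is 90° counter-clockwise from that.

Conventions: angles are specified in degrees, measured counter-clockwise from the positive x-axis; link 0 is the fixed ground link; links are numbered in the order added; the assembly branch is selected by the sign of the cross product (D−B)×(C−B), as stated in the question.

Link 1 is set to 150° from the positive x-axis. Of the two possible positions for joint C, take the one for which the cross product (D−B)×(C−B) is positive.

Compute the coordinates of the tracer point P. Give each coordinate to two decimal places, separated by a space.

A=(0,0), D=(6.00,0)
B = A + 4.00·(cos150°, sin150°) = (-3.4641, 2.0000)
|BD| = 9.6731
circle(B,10.00) ∩ circle(D,4.00): a=9.1785, h=3.9693
  candidates: C₊=(6.3367,3.9858) cross=38.396; C₋=(4.6954,-3.7813) cross=-38.396
  branch + wants cross > 0 → take C=(6.3367,3.9858) (cross=38.396)
ex = (C−B)/|BC| = (0.9801,0.1986); ey = (-0.1986,0.9801)
P = B + 3.16·ex + -2.09·ey = (0.0480,0.5791)

0.05 0.58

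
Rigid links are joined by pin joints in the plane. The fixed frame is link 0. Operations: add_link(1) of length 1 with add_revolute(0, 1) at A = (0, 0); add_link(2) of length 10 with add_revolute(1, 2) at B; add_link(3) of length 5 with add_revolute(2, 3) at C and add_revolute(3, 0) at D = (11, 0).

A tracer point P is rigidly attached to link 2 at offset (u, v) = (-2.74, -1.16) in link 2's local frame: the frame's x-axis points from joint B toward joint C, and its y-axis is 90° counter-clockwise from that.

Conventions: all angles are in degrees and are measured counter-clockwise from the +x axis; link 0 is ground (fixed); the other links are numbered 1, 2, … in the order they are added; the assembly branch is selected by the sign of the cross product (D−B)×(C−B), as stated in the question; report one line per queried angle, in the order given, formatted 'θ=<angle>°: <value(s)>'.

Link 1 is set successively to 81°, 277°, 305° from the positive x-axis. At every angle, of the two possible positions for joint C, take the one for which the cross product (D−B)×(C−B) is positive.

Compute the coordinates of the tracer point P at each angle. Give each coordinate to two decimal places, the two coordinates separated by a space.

A=(0,0), D=(11.00,0)
θ=81°: B = A + 1.00·(cos81°, sin81°) = (0.1564, 0.9877)
θ=81°: |BD| = 10.8885
θ=81°: circle(B,10.00) ∩ circle(D,5.00): a=8.8882, h=4.5825
θ=81°:   candidates: C₊=(9.4237,4.7450) cross=49.896; C₋=(8.5924,-4.3822) cross=-49.896
θ=81°:   branch + wants cross > 0 → take C=(9.4237,4.7450) (cross=49.896)
θ=81°: ex = (C−B)/|BC| = (0.9267,0.3757); ey = (-0.3757,0.9267)
θ=81°: P = B + -2.74·ex + -1.16·ey = (-1.9469,-1.1168)
θ=277°: B = A + 1.00·(cos277°, sin277°) = (0.1219, -0.9925)
θ=277°: |BD| = 10.9233
θ=277°: circle(B,10.00) ∩ circle(D,5.00): a=8.8947, h=4.5700
θ=277°:   candidates: C₊=(8.5645,4.3667) cross=49.919; C₋=(9.3950,-4.7354) cross=-49.919
θ=277°:   branch + wants cross > 0 → take C=(8.5645,4.3667) (cross=49.919)
θ=277°: ex = (C−B)/|BC| = (0.8443,0.5359); ey = (-0.5359,0.8443)
θ=277°: P = B + -2.74·ex + -1.16·ey = (-1.5697,-3.4403)
θ=305°: B = A + 1.00·(cos305°, sin305°) = (0.5736, -0.8192)
θ=305°: |BD| = 10.4586
θ=305°: circle(B,10.00) ∩ circle(D,5.00): a=8.8149, h=4.7221
θ=305°:   candidates: C₊=(8.9915,4.5789) cross=49.386; C₋=(9.7312,-4.8363) cross=-49.386
θ=305°:   branch + wants cross > 0 → take C=(8.9915,4.5789) (cross=49.386)
θ=305°: ex = (C−B)/|BC| = (0.8418,0.5398); ey = (-0.5398,0.8418)
θ=305°: P = B + -2.74·ex + -1.16·ey = (-1.1068,-3.2747)

θ=81°: -1.95 -1.12
θ=277°: -1.57 -3.44
θ=305°: -1.11 -3.27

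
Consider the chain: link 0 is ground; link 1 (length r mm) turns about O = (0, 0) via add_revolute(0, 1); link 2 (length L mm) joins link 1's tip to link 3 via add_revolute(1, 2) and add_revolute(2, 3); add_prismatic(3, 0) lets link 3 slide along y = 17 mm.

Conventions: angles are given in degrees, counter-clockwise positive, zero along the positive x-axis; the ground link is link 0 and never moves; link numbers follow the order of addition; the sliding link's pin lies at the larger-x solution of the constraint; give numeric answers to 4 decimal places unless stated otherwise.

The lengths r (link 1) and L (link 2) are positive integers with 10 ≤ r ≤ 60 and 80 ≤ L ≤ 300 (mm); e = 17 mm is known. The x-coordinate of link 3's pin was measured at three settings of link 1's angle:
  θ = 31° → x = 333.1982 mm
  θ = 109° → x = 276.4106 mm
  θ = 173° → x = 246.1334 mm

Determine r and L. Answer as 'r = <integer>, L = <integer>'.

constraint per measurement: (x − r cos θ)² + (r sin θ − e)² = L²
subtracting the θ₁ and θ₂ equations cancels the r² and L² terms:
r = (x₁² − x₂²) / (2[(x₁cos θ₁ + e sin θ₁) − (x₂cos θ₂ + e sin θ₂)]) = 47.0000 → r = 47
L² = (x₁ − r cos θ₁)² + (r sin θ₁ − e)² = 85848.9891 → L = 293.0000 → L = 293
check at θ₃=173°: x = 246.1334 (printed 246.1334) ✓

r = 47, L = 293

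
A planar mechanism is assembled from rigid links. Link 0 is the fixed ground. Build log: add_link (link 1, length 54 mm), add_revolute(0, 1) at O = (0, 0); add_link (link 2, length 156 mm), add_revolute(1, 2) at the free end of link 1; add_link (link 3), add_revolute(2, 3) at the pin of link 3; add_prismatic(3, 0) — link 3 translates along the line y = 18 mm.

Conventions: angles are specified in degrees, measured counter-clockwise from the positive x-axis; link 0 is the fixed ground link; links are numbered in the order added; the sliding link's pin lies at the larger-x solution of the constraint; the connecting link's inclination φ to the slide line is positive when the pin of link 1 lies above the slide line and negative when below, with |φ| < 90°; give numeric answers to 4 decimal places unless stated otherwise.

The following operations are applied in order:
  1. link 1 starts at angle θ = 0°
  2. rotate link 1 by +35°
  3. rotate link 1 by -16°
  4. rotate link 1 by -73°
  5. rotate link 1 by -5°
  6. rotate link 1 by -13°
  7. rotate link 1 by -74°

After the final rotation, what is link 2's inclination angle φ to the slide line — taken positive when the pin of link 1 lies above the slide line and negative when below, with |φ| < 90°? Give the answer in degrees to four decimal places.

geometry: r = 54 mm, L = 156 mm, e = 18 mm; θ starts at 0°
rotate link 1 by +35°: θ ← 0° +35° = 35°
rotate link 1 by -16°: θ ← 35° -16° = 19°
rotate link 1 by -73°: θ ← 19° -73° = -54°
rotate link 1 by -5°: θ ← -54° -5° = -59°
rotate link 1 by -13°: θ ← -59° -13° = -72°
rotate link 1 by -74°: θ ← -72° -74° = -146°
h = r sin θ − e = -30.196417 − 18 = -48.196417
sin φ = h / L = -48.196417 / 156 = -0.30895139
φ = arcsin(-0.30895139) = -17.996048°

-17.9960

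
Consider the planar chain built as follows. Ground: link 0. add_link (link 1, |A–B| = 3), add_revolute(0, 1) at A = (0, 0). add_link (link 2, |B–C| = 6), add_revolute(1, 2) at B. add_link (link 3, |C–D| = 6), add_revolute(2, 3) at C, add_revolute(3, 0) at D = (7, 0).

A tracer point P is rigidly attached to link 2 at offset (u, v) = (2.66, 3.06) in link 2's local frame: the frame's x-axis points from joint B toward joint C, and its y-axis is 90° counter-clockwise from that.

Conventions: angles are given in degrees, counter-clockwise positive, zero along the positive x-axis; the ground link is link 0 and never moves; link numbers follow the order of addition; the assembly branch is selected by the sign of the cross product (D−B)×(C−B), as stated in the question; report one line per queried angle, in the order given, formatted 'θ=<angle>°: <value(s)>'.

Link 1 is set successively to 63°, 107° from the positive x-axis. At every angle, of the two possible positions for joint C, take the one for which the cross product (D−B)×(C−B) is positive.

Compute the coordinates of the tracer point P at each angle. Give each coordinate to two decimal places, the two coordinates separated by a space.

A=(0,0), D=(7.00,0)
θ=63°: B = A + 3.00·(cos63°, sin63°) = (1.3620, 2.6730)
θ=63°: |BD| = 6.2396
θ=63°: circle(B,6.00) ∩ circle(D,6.00): a=3.1198, h=5.1251
θ=63°:   candidates: C₊=(6.3766,5.9675) cross=31.979; C₋=(1.9854,-3.2945) cross=-31.979
θ=63°:   branch + wants cross > 0 → take C=(6.3766,5.9675) (cross=31.979)
θ=63°: ex = (C−B)/|BC| = (0.8358,0.5491); ey = (-0.5491,0.8358)
θ=63°: P = B + 2.66·ex + 3.06·ey = (1.9049,6.6910)
θ=107°: B = A + 3.00·(cos107°, sin107°) = (-0.8771, 2.8689)
θ=107°: |BD| = 8.3833
θ=107°: circle(B,6.00) ∩ circle(D,6.00): a=4.1916, h=4.2930
θ=107°:   candidates: C₊=(4.5306,5.4683) cross=35.990; C₋=(1.5923,-2.5994) cross=-35.990
θ=107°:   branch + wants cross > 0 → take C=(4.5306,5.4683) (cross=35.990)
θ=107°: ex = (C−B)/|BC| = (0.9013,0.4332); ey = (-0.4332,0.9013)
θ=107°: P = B + 2.66·ex + 3.06·ey = (0.1946,6.7792)

θ=63°: 1.90 6.69
θ=107°: 0.19 6.78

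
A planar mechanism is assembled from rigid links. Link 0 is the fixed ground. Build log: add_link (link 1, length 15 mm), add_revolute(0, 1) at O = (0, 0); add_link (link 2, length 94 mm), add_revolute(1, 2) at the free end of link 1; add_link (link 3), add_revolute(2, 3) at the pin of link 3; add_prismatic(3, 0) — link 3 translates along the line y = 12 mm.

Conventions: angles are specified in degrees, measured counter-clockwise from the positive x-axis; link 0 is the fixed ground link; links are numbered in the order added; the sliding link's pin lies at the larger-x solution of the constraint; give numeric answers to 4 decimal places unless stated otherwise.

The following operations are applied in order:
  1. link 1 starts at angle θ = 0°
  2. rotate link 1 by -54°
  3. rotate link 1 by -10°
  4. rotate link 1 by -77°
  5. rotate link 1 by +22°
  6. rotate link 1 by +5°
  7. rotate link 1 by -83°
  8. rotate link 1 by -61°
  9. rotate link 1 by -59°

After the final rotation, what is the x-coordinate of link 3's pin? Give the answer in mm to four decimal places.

geometry: r = 15 mm, L = 94 mm, e = 12 mm; θ starts at 0°
rotate link 1 by -54°: θ ← 0° -54° = -54°
rotate link 1 by -10°: θ ← -54° -10° = -64°
rotate link 1 by -77°: θ ← -64° -77° = -141°
rotate link 1 by +22°: θ ← -141° +22° = -119°
rotate link 1 by +5°: θ ← -119° +5° = -114°
rotate link 1 by -83°: θ ← -114° -83° = -197°
rotate link 1 by -61°: θ ← -197° -61° = -258°
rotate link 1 by -59°: θ ← -258° -59° = -317°
crank pin P = (r cos θ, r sin θ) = (10.970306, 10.229975)
h = r sin θ − e = 10.229975 − 12 = -1.770025
x = r cos θ + √(L² − h²) = 10.970306 + 93.983334 = 104.953639

104.9536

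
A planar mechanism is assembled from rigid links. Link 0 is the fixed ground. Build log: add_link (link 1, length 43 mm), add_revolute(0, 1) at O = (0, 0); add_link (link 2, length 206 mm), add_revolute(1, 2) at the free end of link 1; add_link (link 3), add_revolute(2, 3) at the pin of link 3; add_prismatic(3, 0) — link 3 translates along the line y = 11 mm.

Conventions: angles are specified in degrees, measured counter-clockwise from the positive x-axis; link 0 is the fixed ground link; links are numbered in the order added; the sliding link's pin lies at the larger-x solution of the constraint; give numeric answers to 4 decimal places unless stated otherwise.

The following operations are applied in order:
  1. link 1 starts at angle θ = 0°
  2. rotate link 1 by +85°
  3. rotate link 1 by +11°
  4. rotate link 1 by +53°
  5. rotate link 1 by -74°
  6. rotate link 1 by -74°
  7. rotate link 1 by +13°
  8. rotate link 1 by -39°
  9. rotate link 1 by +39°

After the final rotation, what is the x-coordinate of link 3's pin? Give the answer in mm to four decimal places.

geometry: r = 43 mm, L = 206 mm, e = 11 mm; θ starts at 0°
rotate link 1 by +85°: θ ← 0° +85° = 85°
rotate link 1 by +11°: θ ← 85° +11° = 96°
rotate link 1 by +53°: θ ← 96° +53° = 149°
rotate link 1 by -74°: θ ← 149° -74° = 75°
rotate link 1 by -74°: θ ← 75° -74° = 1°
rotate link 1 by +13°: θ ← 1° +13° = 14°
rotate link 1 by -39°: θ ← 14° -39° = -25°
rotate link 1 by +39°: θ ← -25° +39° = 14°
crank pin P = (r cos θ, r sin θ) = (41.722716, 10.402642)
h = r sin θ − e = 10.402642 − 11 = -0.597358
x = r cos θ + √(L² − h²) = 41.722716 + 205.999134 = 247.721850

247.7219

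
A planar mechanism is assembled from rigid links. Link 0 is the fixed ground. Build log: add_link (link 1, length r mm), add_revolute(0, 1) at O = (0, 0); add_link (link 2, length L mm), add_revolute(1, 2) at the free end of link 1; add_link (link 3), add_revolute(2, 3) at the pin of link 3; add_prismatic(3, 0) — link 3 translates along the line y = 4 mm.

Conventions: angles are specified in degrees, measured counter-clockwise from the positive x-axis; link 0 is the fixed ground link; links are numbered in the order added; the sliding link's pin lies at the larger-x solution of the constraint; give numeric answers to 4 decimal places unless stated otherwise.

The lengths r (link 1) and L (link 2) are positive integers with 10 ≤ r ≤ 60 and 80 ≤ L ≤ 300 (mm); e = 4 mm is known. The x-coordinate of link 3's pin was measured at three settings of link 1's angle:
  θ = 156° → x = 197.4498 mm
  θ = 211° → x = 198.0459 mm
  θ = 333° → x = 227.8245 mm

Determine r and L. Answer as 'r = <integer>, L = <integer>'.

constraint per measurement: (x − r cos θ)² + (r sin θ − e)² = L²
subtracting the θ₁ and θ₂ equations cancels the r² and L² terms:
r = (x₁² − x₂²) / (2[(x₁cos θ₁ + e sin θ₁) − (x₂cos θ₂ + e sin θ₂)]) = 17.0004 → r = 17
L² = (x₁ − r cos θ₁)² + (r sin θ₁ − e)² = 45369.0058 → L = 213.0000 → L = 213
check at θ₃=333°: x = 227.8245 (printed 227.8245) ✓

r = 17, L = 213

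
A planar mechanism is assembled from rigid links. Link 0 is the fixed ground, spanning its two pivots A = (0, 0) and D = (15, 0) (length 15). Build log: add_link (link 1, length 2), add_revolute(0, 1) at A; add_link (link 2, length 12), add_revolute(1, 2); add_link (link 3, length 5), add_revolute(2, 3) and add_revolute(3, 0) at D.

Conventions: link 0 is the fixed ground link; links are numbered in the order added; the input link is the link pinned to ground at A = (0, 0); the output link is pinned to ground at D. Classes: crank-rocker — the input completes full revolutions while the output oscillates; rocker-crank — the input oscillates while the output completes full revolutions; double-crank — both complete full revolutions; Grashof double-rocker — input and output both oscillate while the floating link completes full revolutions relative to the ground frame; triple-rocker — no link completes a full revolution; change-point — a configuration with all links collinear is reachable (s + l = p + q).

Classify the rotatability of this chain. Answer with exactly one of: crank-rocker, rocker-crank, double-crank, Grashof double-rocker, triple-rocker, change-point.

lengths: ground=15, input=2, coupler=12, output=5
sorted: s=2 (shortest), l=15 (longest), p+q=17
s + l = 17 vs p + q = 17
s + l = p + q → change-point (collinear configuration reachable)

change-point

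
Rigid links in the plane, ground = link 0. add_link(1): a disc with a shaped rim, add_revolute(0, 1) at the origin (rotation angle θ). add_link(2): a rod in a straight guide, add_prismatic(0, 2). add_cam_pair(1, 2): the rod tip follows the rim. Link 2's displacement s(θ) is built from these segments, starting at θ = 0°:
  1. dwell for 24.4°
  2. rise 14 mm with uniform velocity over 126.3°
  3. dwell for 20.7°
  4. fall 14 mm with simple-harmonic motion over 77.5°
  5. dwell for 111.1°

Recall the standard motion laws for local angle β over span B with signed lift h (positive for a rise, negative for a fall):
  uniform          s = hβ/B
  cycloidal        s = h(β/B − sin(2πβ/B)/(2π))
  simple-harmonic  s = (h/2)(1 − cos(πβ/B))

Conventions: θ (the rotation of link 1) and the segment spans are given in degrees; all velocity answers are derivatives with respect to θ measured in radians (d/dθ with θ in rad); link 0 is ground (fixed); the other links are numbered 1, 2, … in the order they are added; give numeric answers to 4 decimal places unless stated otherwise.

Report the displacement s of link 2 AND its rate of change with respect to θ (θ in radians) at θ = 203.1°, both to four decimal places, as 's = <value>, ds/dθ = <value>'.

segment 1 (0° to 24.4°, dwell): s unchanged at 0.0000
segment 2 (24.4° to 150.7°, uniform, h = 14) is passed completely: s = 0.0000 + (14) = 14.0000
segment 3 (150.7° to 171.4°, dwell): s unchanged at 14.0000
θ = 203.1° falls in segment 4 (171.4° to 248.9°, simple-harmonic, h = -14): β = 203.1 − 171.4 = 31.7°, B = 77.5°; Δs = -14/2·(1 − cos(π·0.4090)) = -5.0266; s = 14.0000 − 5.0266 = 8.9734
velocity in seg [171.4°–248.9°] (simple-harmonic), θ in radians: β = 31.7° = 0.5533 rad, B = 77.5° = 1.3526 rad; ds/dθ = (πh/(2B)) sin(πβ/B) = (π·(-14)/(2·1.3526)) sin(π·0.4090) = -15.598654 mm/rad

s = 8.9734, ds/dθ = -15.5987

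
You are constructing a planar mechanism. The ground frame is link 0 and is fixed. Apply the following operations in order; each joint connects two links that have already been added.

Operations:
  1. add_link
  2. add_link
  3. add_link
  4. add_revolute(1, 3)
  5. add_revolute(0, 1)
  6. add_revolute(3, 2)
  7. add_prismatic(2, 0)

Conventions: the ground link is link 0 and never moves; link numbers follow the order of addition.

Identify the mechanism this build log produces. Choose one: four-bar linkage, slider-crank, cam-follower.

links: 4 (incl. ground); joints: 3 revolute, 1 prismatic, 0 higher (cam) pair, forming one closed loop
4 links, 3 revolutes + 1 prismatic in one loop → slider-crank

slider-crank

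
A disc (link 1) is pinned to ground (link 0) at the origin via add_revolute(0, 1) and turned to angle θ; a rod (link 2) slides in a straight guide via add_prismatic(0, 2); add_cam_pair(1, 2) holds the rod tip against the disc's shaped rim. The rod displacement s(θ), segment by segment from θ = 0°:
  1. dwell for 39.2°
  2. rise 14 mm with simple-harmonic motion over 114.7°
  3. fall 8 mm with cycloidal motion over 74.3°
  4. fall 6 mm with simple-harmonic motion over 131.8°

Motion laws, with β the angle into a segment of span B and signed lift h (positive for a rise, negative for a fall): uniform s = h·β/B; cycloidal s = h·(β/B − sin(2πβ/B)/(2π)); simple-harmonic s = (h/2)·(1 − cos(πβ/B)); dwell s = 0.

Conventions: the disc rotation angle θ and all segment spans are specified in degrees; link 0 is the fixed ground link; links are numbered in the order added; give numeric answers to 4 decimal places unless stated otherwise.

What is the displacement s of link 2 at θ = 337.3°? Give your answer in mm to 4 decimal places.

segment 1 (0° to 39.2°, dwell): s unchanged at 0.0000
segment 2 (39.2° to 153.9°, simple-harmonic, h = 14) is passed completely: s = 0.0000 + (14) = 14.0000
segment 3 (153.9° to 228.2°, cycloidal, h = -8) is passed completely: s = 14.0000 + (-8) = 6.0000
θ = 337.3° falls in segment 4 (228.2° to 360°, simple-harmonic, h = -6): β = 337.3 − 228.2 = 109.1°, B = 131.8°; Δs = -6/2·(1 − cos(π·0.8278)) = -5.5715; s = 6.0000 − 5.5715 = 0.4285

0.4285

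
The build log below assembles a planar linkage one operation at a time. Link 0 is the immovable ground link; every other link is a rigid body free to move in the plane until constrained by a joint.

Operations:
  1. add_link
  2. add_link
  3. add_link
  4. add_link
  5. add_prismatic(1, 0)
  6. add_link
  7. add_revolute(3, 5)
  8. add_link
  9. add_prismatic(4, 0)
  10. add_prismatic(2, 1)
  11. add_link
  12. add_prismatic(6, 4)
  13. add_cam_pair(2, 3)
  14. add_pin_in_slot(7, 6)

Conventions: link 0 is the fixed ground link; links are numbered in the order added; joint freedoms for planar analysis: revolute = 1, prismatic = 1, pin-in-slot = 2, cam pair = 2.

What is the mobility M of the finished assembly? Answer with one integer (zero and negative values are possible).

ground; <1,0,0>
#1 <2,0,0>
#2 <3,0,0>
#3 <4,0,0>
#4 <5,0,0>
P:1↔0 J1 <5,1,0>
#5 <6,1,0>
R:3↔5 J1 <6,2,0>
#6 <7,2,0>
P:4↔0 J1 <7,3,0>
P:2↔1 J1 <7,4,0>
#7 <8,4,0>
P:6↔4 J1 <8,5,0>
C:2↔3 J2 <8,5,1>
PS:7↔6 J2 <8,5,2>
3×7 − 2×5 − 1×2 = 9

M = 9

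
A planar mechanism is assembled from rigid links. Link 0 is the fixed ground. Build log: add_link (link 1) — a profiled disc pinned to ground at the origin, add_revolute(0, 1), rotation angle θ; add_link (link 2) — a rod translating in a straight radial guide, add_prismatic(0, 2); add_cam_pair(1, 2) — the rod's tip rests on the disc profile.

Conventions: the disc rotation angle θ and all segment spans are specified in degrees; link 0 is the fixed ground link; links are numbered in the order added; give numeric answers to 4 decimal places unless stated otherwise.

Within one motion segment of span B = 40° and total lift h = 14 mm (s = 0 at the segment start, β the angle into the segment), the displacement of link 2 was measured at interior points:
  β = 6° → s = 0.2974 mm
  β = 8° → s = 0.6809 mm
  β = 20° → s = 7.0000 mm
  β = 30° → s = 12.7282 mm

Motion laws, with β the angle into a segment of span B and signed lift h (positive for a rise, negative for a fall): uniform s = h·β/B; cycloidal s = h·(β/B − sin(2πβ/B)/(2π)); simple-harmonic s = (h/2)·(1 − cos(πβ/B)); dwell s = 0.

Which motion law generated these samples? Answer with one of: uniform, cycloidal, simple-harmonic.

candidates at β/B = r: uniform s = h·r (linear in β); cycloidal s = h·(r − sin(2πr)/(2π)); simple-harmonic s = (h/2)(1 − cos(πr))
β=6°: printed 0.2974 | uniform 2.1000, cycloidal 0.2974, simple-harmonic 0.7630
β=8°: printed 0.6809 | uniform 2.8000, cycloidal 0.6809, simple-harmonic 1.3369
β=20°: printed 7.0000 | uniform 7.0000, cycloidal 7.0000, simple-harmonic 7.0000
β=30°: printed 12.7282 | uniform 10.5000, cycloidal 12.7282, simple-harmonic 11.9497
only one law matches every sample → cycloidal

cycloidal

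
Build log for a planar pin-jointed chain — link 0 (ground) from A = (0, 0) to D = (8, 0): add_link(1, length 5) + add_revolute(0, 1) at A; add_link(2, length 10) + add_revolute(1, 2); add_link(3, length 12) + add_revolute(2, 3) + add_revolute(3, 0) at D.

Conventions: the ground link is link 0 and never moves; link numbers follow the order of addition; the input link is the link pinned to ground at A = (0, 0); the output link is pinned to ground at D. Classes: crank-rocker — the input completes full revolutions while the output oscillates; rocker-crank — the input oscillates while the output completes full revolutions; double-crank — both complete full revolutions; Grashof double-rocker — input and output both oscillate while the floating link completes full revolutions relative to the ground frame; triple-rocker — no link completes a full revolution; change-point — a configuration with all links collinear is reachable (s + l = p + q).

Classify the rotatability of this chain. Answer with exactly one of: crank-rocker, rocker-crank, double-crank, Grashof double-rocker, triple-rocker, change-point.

lengths: ground=8, input=5, coupler=10, output=12
sorted: s=5 (shortest), l=12 (longest), p+q=18
s + l = 17 vs p + q = 18
s + l < p + q (Grashof) with shortest = input link → crank-rocker

crank-rocker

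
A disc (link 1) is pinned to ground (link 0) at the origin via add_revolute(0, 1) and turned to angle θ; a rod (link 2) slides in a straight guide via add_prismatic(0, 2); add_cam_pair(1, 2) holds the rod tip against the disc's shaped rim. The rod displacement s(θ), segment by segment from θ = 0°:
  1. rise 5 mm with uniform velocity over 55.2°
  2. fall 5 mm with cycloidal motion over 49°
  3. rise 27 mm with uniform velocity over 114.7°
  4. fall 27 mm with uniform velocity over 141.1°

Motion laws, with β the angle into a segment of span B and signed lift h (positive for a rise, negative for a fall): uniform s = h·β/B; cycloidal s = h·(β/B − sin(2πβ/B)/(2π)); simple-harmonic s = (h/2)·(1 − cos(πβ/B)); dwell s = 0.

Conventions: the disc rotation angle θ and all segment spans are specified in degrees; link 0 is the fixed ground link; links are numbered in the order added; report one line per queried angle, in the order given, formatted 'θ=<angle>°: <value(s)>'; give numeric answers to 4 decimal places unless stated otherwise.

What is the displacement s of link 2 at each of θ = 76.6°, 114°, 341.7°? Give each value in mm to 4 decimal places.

segment 1 (0° to 55.2°, uniform, h = 5) is passed completely: s = 0.0000 + (5) = 5.0000
θ = 76.6° falls in segment 2 (55.2° to 104.2°, cycloidal, h = -5): β = 76.6 − 55.2 = 21.4°, B = 49°; Δs = -5·(0.4367 − sin(2π·0.4367)/(2π)) = -1.8756; s = 5.0000 − 1.8756 = 3.1244
segment 2 (55.2° to 104.2°, cycloidal, h = -5) is passed completely: s = 5.0000 + (-5) = 0.0000
θ = 114° falls in segment 3 (104.2° to 218.9°, uniform, h = 27): β = 114 − 104.2 = 9.8°, B = 114.7°; Δs = 27·9.8/114.7 = 2.3069; s = 0.0000 + 2.3069 = 2.3069
segment 3 (104.2° to 218.9°, uniform, h = 27) is passed completely: s = 0.0000 + (27) = 27.0000
θ = 341.7° falls in segment 4 (218.9° to 360°, uniform, h = -27): β = 341.7 − 218.9 = 122.8°, B = 141.1°; Δs = -27·122.8/141.1 = -23.4982; s = 27.0000 − 23.4982 = 3.5018

θ=76.6°: 3.1244
θ=114°: 2.3069
θ=341.7°: 3.5018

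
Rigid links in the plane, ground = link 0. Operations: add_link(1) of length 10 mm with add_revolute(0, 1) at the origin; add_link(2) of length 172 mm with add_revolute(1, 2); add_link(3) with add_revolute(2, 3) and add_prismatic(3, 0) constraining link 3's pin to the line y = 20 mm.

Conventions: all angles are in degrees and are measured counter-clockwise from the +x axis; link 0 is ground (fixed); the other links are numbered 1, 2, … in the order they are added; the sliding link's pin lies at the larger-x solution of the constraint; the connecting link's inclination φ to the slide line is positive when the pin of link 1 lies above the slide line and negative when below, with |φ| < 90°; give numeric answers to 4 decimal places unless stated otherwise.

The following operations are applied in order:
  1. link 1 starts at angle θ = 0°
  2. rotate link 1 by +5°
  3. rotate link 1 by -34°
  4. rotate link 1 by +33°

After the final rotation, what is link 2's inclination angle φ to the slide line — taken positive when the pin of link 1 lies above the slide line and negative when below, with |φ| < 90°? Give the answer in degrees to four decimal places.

geometry: r = 10 mm, L = 172 mm, e = 20 mm; θ starts at 0°
rotate link 1 by +5°: θ ← 0° +5° = 5°
rotate link 1 by -34°: θ ← 5° -34° = -29°
rotate link 1 by +33°: θ ← -29° +33° = 4°
h = r sin θ − e = 0.697565 − 20 = -19.302435
sin φ = h / L = -19.302435 / 172 = -0.11222346
φ = arcsin(-0.11222346) = -6.443504°

-6.4435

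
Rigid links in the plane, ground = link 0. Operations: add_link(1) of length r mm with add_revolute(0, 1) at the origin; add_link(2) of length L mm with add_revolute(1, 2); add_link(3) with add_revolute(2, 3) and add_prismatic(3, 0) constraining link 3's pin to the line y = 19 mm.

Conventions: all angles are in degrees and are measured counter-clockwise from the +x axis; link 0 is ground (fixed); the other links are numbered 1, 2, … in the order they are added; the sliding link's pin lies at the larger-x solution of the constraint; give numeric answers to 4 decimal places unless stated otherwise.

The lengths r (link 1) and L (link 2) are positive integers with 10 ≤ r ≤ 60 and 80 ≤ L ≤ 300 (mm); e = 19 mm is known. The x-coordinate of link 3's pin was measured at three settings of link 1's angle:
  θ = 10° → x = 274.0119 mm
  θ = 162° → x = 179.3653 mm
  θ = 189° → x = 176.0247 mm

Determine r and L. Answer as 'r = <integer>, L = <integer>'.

constraint per measurement: (x − r cos θ)² + (r sin θ − e)² = L²
subtracting the θ₁ and θ₂ equations cancels the r² and L² terms:
r = (x₁² − x₂²) / (2[(x₁cos θ₁ + e sin θ₁) − (x₂cos θ₂ + e sin θ₂)]) = 49.0000 → r = 49
L² = (x₁ − r cos θ₁)² + (r sin θ₁ − e)² = 51075.9822 → L = 226.0000 → L = 226
check at θ₃=189°: x = 176.0247 (printed 176.0247) ✓

r = 49, L = 226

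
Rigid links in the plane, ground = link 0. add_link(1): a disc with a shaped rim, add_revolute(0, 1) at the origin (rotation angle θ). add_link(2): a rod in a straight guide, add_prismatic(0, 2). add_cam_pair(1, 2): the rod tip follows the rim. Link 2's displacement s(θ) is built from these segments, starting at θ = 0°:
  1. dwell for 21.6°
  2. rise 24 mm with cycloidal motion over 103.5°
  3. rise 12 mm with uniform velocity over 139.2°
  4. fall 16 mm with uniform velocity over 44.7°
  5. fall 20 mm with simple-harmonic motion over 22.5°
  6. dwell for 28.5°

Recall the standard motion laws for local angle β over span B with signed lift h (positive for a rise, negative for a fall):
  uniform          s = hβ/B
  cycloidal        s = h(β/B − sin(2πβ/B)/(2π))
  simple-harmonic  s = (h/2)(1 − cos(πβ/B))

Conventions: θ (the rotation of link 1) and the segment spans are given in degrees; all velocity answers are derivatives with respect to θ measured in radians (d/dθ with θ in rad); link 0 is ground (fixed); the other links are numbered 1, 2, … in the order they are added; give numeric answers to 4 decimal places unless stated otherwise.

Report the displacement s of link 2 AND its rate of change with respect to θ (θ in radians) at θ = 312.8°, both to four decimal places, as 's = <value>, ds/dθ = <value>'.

segment 1 (0° to 21.6°, dwell): s unchanged at 0.0000
segment 2 (21.6° to 125.1°, cycloidal, h = 24) is passed completely: s = 0.0000 + (24) = 24.0000
segment 3 (125.1° to 264.3°, uniform, h = 12) is passed completely: s = 24.0000 + (12) = 36.0000
segment 4 (264.3° to 309°, uniform, h = -16) is passed completely: s = 36.0000 + (-16) = 20.0000
θ = 312.8° falls in segment 5 (309° to 331.5°, simple-harmonic, h = -20): β = 312.8 − 309 = 3.8°, B = 22.5°; Δs = -20/2·(1 − cos(π·0.1689)) = -1.3749; s = 20.0000 − 1.3749 = 18.6251
velocity in seg [309°–331.5°] (simple-harmonic), θ in radians: β = 3.8° = 0.0663 rad, B = 22.5° = 0.3927 rad; ds/dθ = (πh/(2B)) sin(πβ/B) = (π·(-20)/(2·0.3927)) sin(π·0.1689) = -40.482701 mm/rad

s = 18.6251, ds/dθ = -40.4827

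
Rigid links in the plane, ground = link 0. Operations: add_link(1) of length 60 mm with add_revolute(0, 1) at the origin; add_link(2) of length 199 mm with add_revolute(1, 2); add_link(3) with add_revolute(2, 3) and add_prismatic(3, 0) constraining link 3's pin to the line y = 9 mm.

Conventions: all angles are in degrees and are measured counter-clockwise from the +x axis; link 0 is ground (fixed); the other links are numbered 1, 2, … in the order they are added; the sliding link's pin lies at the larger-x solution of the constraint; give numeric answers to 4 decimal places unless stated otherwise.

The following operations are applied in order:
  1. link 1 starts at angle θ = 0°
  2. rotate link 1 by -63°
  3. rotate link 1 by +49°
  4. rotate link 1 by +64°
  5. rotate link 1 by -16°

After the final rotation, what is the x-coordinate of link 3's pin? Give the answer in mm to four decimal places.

geometry: r = 60 mm, L = 199 mm, e = 9 mm; θ starts at 0°
rotate link 1 by -63°: θ ← 0° -63° = -63°
rotate link 1 by +49°: θ ← -63° +49° = -14°
rotate link 1 by +64°: θ ← -14° +64° = 50°
rotate link 1 by -16°: θ ← 50° -16° = 34°
crank pin P = (r cos θ, r sin θ) = (49.742254, 33.551574)
h = r sin θ − e = 33.551574 − 9 = 24.551574
x = r cos θ + √(L² − h²) = 49.742254 + 197.479670 = 247.221925

247.2219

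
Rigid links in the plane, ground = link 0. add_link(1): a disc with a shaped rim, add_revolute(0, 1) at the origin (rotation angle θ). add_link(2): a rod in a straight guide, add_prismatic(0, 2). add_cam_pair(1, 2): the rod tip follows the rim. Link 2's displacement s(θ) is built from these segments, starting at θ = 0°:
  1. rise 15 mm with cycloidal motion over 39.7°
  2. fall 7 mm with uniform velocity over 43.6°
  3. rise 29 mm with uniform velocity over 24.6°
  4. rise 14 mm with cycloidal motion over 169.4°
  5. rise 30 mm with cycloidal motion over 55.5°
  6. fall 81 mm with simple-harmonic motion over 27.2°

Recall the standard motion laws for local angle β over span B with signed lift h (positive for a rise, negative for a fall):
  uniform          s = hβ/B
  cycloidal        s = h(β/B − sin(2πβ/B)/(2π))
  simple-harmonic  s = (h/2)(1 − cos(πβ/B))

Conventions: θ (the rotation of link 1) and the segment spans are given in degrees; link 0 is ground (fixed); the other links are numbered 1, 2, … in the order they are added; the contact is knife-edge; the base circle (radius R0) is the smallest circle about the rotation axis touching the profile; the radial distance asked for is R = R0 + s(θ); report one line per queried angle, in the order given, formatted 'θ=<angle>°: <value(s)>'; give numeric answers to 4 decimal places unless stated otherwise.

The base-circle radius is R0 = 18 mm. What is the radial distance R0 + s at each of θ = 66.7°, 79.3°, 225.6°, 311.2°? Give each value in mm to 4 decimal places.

segment 1 (0° to 39.7°, cycloidal, h = 15) is passed completely: s = 0.0000 + (15) = 15.0000
θ = 66.7° falls in segment 2 (39.7° to 83.3°, uniform, h = -7): β = 66.7 − 39.7 = 27°, B = 43.6°; Δs = -7·27/43.6 = -4.3349; s = 15.0000 − 4.3349 = 10.6651
θ = 79.3° falls in segment 2 (39.7° to 83.3°, uniform, h = -7): β = 79.3 − 39.7 = 39.6°, B = 43.6°; Δs = -7·39.6/43.6 = -6.3578; s = 15.0000 − 6.3578 = 8.6422
segment 2 (39.7° to 83.3°, uniform, h = -7) is passed completely: s = 15.0000 + (-7) = 8.0000
segment 3 (83.3° to 107.9°, uniform, h = 29) is passed completely: s = 8.0000 + (29) = 37.0000
θ = 225.6° falls in segment 4 (107.9° to 277.3°, cycloidal, h = 14): β = 225.6 − 107.9 = 117.7°, B = 169.4°; Δs = 14·(0.6948 − sin(2π·0.6948)/(2π)) = 11.8228; s = 37.0000 + 11.8228 = 48.8228
segment 4 (107.9° to 277.3°, cycloidal, h = 14) is passed completely: s = 37.0000 + (14) = 51.0000
θ = 311.2° falls in segment 5 (277.3° to 332.8°, cycloidal, h = 30): β = 311.2 − 277.3 = 33.9°, B = 55.5°; Δs = 30·(0.6108 − sin(2π·0.6108)/(2π)) = 21.3865; s = 51.0000 + 21.3865 = 72.3865
θ=66.7°: R = R0 + s = 18 + 10.6651 = 28.6651
θ=79.3°: R = R0 + s = 18 + 8.6422 = 26.6422
θ=225.6°: R = R0 + s = 18 + 48.8228 = 66.8228
θ=311.2°: R = R0 + s = 18 + 72.3865 = 90.3865

θ=66.7°: 28.6651
θ=79.3°: 26.6422
θ=225.6°: 66.8228
θ=311.2°: 90.3865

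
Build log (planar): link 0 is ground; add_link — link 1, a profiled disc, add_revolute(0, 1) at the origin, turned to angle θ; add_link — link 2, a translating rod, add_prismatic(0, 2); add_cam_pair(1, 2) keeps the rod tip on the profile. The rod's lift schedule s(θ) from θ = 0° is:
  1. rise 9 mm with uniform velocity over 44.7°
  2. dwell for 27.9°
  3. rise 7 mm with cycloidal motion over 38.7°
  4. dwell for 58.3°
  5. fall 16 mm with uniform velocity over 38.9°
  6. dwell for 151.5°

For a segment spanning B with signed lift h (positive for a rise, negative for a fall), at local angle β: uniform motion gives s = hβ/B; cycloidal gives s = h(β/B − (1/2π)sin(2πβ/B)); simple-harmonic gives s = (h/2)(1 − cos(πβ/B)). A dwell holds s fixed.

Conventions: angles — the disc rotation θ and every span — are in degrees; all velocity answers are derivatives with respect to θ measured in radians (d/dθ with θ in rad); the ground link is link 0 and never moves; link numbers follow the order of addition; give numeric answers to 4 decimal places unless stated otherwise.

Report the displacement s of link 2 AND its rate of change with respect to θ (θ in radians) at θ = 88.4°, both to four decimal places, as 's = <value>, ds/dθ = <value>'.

seg 1 [0°–44.7°] uniform, h=9: full span → s += 9 → s = 9.0000
seg 2 [44.7°–72.6°] dwell: s stays 9.0000
seg 3 [72.6°–111.3°] cycloidal, h=7: θ=88.4° here. β=15.8, B=38.7. 7·(0.4083 − sin(2π·0.4083)/(2π)) = 2.2507 → s = 11.2507
velocity in seg [72.6°–111.3°] (cycloidal), θ in radians: β = 15.8° = 0.2758 rad, B = 38.7° = 0.6754 rad; ds/dθ = (h/B)(1 − cos(2πβ/B)) = (7/0.6754)(1 − cos(2π·0.4083)) = 19.052914 mm/rad

s = 11.2507, ds/dθ = 19.0529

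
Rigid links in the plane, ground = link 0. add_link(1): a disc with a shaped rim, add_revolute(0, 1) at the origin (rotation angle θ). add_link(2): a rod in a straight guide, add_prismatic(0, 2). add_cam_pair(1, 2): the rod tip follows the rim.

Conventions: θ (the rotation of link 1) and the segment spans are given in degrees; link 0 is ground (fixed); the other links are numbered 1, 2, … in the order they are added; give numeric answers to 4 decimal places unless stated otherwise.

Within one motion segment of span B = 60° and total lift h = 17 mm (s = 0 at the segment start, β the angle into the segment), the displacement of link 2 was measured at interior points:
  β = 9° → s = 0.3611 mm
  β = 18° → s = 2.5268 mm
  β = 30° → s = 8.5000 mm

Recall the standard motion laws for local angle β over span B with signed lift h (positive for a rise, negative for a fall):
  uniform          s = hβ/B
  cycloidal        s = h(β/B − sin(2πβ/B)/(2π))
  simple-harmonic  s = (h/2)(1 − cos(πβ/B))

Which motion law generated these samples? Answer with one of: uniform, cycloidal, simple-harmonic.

candidates at β/B = r: uniform s = h·r (linear in β); cycloidal s = h·(r − sin(2πr)/(2π)); simple-harmonic s = (h/2)(1 − cos(πr))
β=9°: printed 0.3611 | uniform 2.5500, cycloidal 0.3611, simple-harmonic 0.9264
β=18°: printed 2.5268 | uniform 5.1000, cycloidal 2.5268, simple-harmonic 3.5038
β=30°: printed 8.5000 | uniform 8.5000, cycloidal 8.5000, simple-harmonic 8.5000
only one law matches every sample → cycloidal

cycloidal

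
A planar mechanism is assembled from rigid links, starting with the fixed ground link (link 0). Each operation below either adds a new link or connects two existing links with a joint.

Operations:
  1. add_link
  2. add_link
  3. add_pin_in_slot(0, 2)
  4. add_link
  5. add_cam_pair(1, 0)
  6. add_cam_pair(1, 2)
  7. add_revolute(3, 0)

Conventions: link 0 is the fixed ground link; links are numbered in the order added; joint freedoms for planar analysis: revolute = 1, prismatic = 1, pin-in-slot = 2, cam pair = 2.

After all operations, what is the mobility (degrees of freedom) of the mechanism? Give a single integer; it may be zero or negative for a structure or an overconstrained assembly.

link 0 = ground. State L|J1|J2 = 1|0|0
+link1  2|0|0
+link2  3|0|0
PS(0,2) f=2→J2  3|0|1
+link3  4|0|1
C(1,0) f=2→J2  4|0|2
C(1,2) f=2→J2  4|0|3
R(3,0) f=1→J1  4|1|3
M = 3(4−1)−2·1−3 = 9−2−3 = 4

M = 4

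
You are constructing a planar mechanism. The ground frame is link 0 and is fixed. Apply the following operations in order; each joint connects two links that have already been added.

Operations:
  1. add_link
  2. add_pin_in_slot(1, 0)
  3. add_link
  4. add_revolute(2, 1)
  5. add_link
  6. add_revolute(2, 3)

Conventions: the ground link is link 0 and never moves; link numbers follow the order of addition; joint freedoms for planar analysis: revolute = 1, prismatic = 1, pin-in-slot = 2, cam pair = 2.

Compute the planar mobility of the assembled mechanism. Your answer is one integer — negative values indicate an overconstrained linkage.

link 0 = ground. State L|J1|J2 = 1|0|0
+link1  2|0|0
PS(1,0) f=2→J2  2|0|1
+link2  3|0|1
R(2,1) f=1→J1  3|1|1
+link3  4|1|1
R(2,3) f=1→J1  4|2|1
M = 3(4−1)−2·2−1 = 9−4−1 = 4

M = 4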